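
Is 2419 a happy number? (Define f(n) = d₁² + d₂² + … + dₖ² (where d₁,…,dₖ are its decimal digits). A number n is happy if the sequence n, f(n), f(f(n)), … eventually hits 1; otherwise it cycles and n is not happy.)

not happy

2419 → 2² + 4² + 1² + 9² = 102
102 → 1² + 0² + 2² = 5
5 → 5² = 25
25 → 2² + 5² = 29
29 → 2² + 9² = 85
85 → 8² + 5² = 89
89 → 8² + 9² = 145
145 → 1² + 4² + 5² = 42
42 → 4² + 2² = 20
20 → 2² + 0² = 4
4 → 4² = 16
16 → 1² + 6² = 37
37 → 3² + 7² = 58
58 → 5² + 8² = 89  — 89 already seen; the sequence cycles without reaching 1.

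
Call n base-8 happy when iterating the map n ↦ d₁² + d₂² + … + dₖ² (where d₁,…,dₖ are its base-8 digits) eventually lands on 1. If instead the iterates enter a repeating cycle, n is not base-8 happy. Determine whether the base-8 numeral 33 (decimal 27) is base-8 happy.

27 = (3,3)_8 → 3² + 3² = 9 + 9 = 18
18 = (2,2)_8 → 2² + 2² = 4 + 4 = 8
8 = (1,0)_8 → 1² + 0² = 1 + 0 = 1  — reached 1.

base-8 happy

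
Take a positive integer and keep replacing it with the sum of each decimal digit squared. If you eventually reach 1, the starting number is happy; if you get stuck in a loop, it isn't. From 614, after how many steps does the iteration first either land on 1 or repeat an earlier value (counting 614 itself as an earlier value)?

14

614 → 53
53 → 34
34 → 25
25 → 29
29 → 85
85 → 89
89 → 145
145 → 42
42 → 20
20 → 4
4 → 16
16 → 37
37 → 58
58 → 89  — 89 repeats.
That took 14 steps.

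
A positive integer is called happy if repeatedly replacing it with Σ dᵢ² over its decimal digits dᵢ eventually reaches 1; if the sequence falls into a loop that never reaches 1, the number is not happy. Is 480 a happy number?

not happy

480 → 4² + 8² + 0² = 16 + 64 + 0 = 80
80 → 8² + 0² = 64 + 0 = 64
64 → 6² + 4² = 36 + 16 = 52
52 → 5² + 2² = 25 + 4 = 29
29 → 2² + 9² = 4 + 81 = 85
85 → 8² + 5² = 64 + 25 = 89
89 → 8² + 9² = 64 + 81 = 145
145 → 1² + 4² + 5² = 1 + 16 + 25 = 42
42 → 4² + 2² = 16 + 4 = 20
20 → 2² + 0² = 4 + 0 = 4
4 → 4² = 16
16 → 1² + 6² = 1 + 36 = 37
37 → 3² + 7² = 9 + 49 = 58
58 → 5² + 8² = 25 + 64 = 89  — 89 already seen; the sequence cycles without reaching 1.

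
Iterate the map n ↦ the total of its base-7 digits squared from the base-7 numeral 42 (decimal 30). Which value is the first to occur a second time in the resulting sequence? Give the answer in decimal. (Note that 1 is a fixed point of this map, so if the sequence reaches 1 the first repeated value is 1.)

30 = (4,2)_7 → 4² + 2² = 20
20 = (2,6)_7 → 2² + 6² = 40
40 = (5,5)_7 → 5² + 5² = 50
50 = (1,0,1)_7 → 1² + 0² + 1² = 2
2 = (2)_7 → 2² = 4
4 = (4)_7 → 4² = 16
16 = (2,2)_7 → 2² + 2² = 8
8 = (1,1)_7 → 1² + 1² = 2  — 2 already appeared earlier.

2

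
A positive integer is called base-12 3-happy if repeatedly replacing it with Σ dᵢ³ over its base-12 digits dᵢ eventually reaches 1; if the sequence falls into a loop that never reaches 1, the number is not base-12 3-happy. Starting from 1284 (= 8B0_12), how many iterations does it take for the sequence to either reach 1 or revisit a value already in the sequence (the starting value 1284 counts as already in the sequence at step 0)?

9

1284 = (8,11,0)_12 → 1843
1843 = (1,0,9,7)_12 → 1073
1073 = (7,5,5)_12 → 593
593 = (4,1,5)_12 → 190
190 = (1,3,10)_12 → 1028
1028 = (7,1,8)_12 → 856
856 = (5,11,4)_12 → 1520
1520 = (10,6,8)_12 → 1728
1728 = (1,0,0,0)_12 → 1  — reached 1.
That took 9 steps.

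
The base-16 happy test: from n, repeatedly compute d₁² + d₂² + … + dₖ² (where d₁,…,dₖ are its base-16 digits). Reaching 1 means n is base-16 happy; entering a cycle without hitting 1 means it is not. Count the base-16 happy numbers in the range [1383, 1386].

2

1383: 1383 → 110 → 232 → 260 → 17 → 2 → 4 → 16 → 1  — base-16 happy
1384: 1384 → 125 → 218 → 269 → 170 → 200 → 208 → 169 → 181 → 146 → 85 → 50 → 13 → 169  — not base-16 happy
1385: 1385 → 142 → 260 → 17 → 2 → 4 → 16 → 1  — base-16 happy
1386: 1386 → 161 → 101 → 61 → 178 → 125 → 218 → 269 → 170 → 200 → 208 → 169 → 181 → 146 → 85 → 50 → 13 → 169  — not base-16 happy
base-16 happy: 1383, 1385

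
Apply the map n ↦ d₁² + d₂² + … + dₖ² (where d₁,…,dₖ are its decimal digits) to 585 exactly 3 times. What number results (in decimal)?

65

585 → 5² + 8² + 5² = 25 + 64 + 25 = 114
114 → 1² + 1² + 4² = 1 + 1 + 16 = 18
18 → 1² + 8² = 1 + 64 = 65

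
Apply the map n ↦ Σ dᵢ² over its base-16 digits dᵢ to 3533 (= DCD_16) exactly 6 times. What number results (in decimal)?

181

3533 = (13,12,13)_16 → 482
482 = (1,14,2)_16 → 201
201 = (12,9)_16 → 225
225 = (14,1)_16 → 197
197 = (12,5)_16 → 169
169 = (10,9)_16 → 181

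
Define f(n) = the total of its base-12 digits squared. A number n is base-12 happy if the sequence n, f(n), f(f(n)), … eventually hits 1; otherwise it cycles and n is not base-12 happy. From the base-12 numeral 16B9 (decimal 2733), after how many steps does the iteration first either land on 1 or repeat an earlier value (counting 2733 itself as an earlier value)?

6

2733 = (1,6,11,9)_12 → 239
239 = (1,7,11)_12 → 171
171 = (1,2,3)_12 → 14
14 = (1,2)_12 → 5
5 = (5)_12 → 25
25 = (2,1)_12 → 5  — 5 repeats.
That took 6 steps.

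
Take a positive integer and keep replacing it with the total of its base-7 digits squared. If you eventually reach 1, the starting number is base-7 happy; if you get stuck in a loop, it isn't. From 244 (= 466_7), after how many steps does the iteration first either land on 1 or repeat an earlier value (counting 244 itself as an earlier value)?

8

244 = (4,6,6)_7 → 4² + 6² + 6² = 16 + 36 + 36 = 88
88 = (1,5,4)_7 → 1² + 5² + 4² = 1 + 25 + 16 = 42
42 = (6,0)_7 → 6² + 0² = 36 + 0 = 36
36 = (5,1)_7 → 5² + 1² = 25 + 1 = 26
26 = (3,5)_7 → 3² + 5² = 9 + 25 = 34
34 = (4,6)_7 → 4² + 6² = 16 + 36 = 52
52 = (1,0,3)_7 → 1² + 0² + 3² = 1 + 0 + 9 = 10
10 = (1,3)_7 → 1² + 3² = 1 + 9 = 10  — 10 repeats.
That took 8 steps.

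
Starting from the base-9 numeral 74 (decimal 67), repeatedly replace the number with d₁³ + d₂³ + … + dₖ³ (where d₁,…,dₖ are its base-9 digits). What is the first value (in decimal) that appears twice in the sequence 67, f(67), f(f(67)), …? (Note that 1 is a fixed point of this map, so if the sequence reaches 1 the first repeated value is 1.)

469

67 = (7,4)_9 → 407
407 = (5,0,2)_9 → 133
133 = (1,5,7)_9 → 469
469 = (5,7,1)_9 → 469  — 469 already appeared earlier.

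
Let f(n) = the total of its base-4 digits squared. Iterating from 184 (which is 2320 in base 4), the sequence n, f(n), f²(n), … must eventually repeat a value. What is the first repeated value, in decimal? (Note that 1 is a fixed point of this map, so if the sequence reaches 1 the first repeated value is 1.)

1

184 = (2,3,2,0)_4 → 2² + 3² + 2² + 0² = 4 + 9 + 4 + 0 = 17
17 = (1,0,1)_4 → 1² + 0² + 1² = 1 + 0 + 1 = 2
2 = (2)_4 → 2² = 4
4 = (1,0)_4 → 1² + 0² = 1 + 0 = 1  — reached the fixed point 1.
1 → 1, so 1 is the first repeated value.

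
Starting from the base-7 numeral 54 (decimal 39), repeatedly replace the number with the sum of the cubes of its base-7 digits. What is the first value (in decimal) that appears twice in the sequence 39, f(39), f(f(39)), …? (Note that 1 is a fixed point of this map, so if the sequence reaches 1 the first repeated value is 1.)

39 = (5,4)_7 → 5³ + 4³ = 125 + 64 = 189
189 = (3,6,0)_7 → 3³ + 6³ + 0³ = 27 + 216 + 0 = 243
243 = (4,6,5)_7 → 4³ + 6³ + 5³ = 64 + 216 + 125 = 405
405 = (1,1,1,6)_7 → 1³ + 1³ + 1³ + 6³ = 1 + 1 + 1 + 216 = 219
219 = (4,3,2)_7 → 4³ + 3³ + 2³ = 64 + 27 + 8 = 99
99 = (2,0,1)_7 → 2³ + 0³ + 1³ = 8 + 0 + 1 = 9
9 = (1,2)_7 → 1³ + 2³ = 1 + 8 = 9  — 9 already appeared earlier.

9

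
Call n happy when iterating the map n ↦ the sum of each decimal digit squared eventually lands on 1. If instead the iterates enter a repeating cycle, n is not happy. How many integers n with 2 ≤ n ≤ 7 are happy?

2: 2 → 4 → 16 → 37 → 58 → 89 → 145 → 42 → 20 → 4  — not happy
3: 3 → 9 → 81 → 65 → 61 → 37 → 58 → 89 → 145 → 42 → 20 → 4 → 16 → 37  — not happy
4: 4 → 16 → 37 → 58 → 89 → 145 → 42 → 20 → 4  — not happy
5: 5 → 25 → 29 → 85 → 89 → 145 → 42 → 20 → 4 → 16 → 37 → 58 → 89  — not happy
6: 6 → 36 → 45 → 41 → 17 → 50 → 25 → 29 → 85 → 89 → 145 → 42 → 20 → 4 → 16 → 37 → 58 → 89  — not happy
7: 7 → 49 → 97 → 130 → 10 → 1  — happy
happy: 7

1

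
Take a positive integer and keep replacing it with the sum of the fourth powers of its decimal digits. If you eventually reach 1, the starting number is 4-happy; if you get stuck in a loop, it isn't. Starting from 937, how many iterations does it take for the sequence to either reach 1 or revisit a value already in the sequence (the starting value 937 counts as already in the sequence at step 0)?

937 → 9⁴ + 3⁴ + 7⁴ = 6561 + 81 + 2401 = 9043
9043 → 9⁴ + 0⁴ + 4⁴ + 3⁴ = 6561 + 0 + 256 + 81 = 6898
6898 → 6⁴ + 8⁴ + 9⁴ + 8⁴ = 1296 + 4096 + 6561 + 4096 = 16049
16049 → 1⁴ + 6⁴ + 0⁴ + 4⁴ + 9⁴ = 1 + 1296 + 0 + 256 + 6561 = 8114
8114 → 8⁴ + 1⁴ + 1⁴ + 4⁴ = 4096 + 1 + 1 + 256 = 4354
4354 → 4⁴ + 3⁴ + 5⁴ + 4⁴ = 256 + 81 + 625 + 256 = 1218
1218 → 1⁴ + 2⁴ + 1⁴ + 8⁴ = 1 + 16 + 1 + 4096 = 4114
4114 → 4⁴ + 1⁴ + 1⁴ + 4⁴ = 256 + 1 + 1 + 256 = 514
514 → 5⁴ + 1⁴ + 4⁴ = 625 + 1 + 256 = 882
882 → 8⁴ + 8⁴ + 2⁴ = 4096 + 4096 + 16 = 8208
8208 → 8⁴ + 2⁴ + 0⁴ + 8⁴ = 4096 + 16 + 0 + 4096 = 8208  — 8208 repeats.
That took 11 steps.

11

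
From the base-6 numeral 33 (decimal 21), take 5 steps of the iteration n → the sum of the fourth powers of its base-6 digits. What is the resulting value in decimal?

963

21 = (3,3)_6 → 3⁴ + 3⁴ = 162
162 = (4,3,0)_6 → 4⁴ + 3⁴ + 0⁴ = 337
337 = (1,3,2,1)_6 → 1⁴ + 3⁴ + 2⁴ + 1⁴ = 99
99 = (2,4,3)_6 → 2⁴ + 4⁴ + 3⁴ = 353
353 = (1,3,4,5)_6 → 1⁴ + 3⁴ + 4⁴ + 5⁴ = 963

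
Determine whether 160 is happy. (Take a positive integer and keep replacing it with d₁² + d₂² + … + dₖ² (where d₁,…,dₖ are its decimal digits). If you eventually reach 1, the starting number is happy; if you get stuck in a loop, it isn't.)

160 → 37
37 → 58
58 → 89
89 → 145
145 → 42
42 → 20
20 → 4
4 → 16
16 → 37  — 37 already seen; the sequence cycles without reaching 1.

not happy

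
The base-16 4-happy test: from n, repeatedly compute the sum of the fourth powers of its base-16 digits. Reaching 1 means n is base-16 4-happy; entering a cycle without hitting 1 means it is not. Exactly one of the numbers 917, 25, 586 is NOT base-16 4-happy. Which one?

917: 917 → 7267 → 22114 → 3233 → 30737 → 6499 → 7939 → 50707 → 22114  — repeats 22114 (not base-16 4-happy)
25: 25 → 6562 → 16578 → 21008 → 642 → 4128 → 17 → 2 → 16 → 1  — reaches 1 (base-16 4-happy)
586: 586 → 10272 → 4128 → 17 → 2 → 16 → 1  — reaches 1 (base-16 4-happy)

917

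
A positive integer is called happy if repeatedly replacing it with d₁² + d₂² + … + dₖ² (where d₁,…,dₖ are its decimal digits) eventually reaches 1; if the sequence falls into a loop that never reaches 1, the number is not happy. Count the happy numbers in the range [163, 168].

163: 163 → 46 → 52 → 29 → 85 → 89 → 145 → 42 → 20 → 4 → 16 → 37 → 58 → 89  — not happy
164: 164 → 53 → 34 → 25 → 29 → 85 → 89 → 145 → 42 → 20 → 4 → 16 → 37 → 58 → 89  — not happy
165: 165 → 62 → 40 → 16 → 37 → 58 → 89 → 145 → 42 → 20 → 4 → 16  — not happy
166: 166 → 73 → 58 → 89 → 145 → 42 → 20 → 4 → 16 → 37 → 58  — not happy
167: 167 → 86 → 100 → 1  — happy
168: 168 → 101 → 2 → 4 → 16 → 37 → 58 → 89 → 145 → 42 → 20 → 4  — not happy
happy: 167

1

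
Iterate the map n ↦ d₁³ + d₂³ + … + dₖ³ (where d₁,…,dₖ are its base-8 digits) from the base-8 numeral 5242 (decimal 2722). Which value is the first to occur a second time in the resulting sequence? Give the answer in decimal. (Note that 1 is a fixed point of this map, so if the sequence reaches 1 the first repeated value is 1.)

2722 = (5,2,4,2)_8 → 5³ + 2³ + 4³ + 2³ = 125 + 8 + 64 + 8 = 205
205 = (3,1,5)_8 → 3³ + 1³ + 5³ = 27 + 1 + 125 = 153
153 = (2,3,1)_8 → 2³ + 3³ + 1³ = 8 + 27 + 1 = 36
36 = (4,4)_8 → 4³ + 4³ = 64 + 64 = 128
128 = (2,0,0)_8 → 2³ + 0³ + 0³ = 8 + 0 + 0 = 8
8 = (1,0)_8 → 1³ + 0³ = 1 + 0 = 1  — reached the fixed point 1.
1 → 1, so 1 is the first repeated value.

1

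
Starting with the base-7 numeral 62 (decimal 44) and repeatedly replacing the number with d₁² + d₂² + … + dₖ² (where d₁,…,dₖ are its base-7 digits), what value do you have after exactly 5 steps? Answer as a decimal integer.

16

44 = (6,2)_7 → 40
40 = (5,5)_7 → 50
50 = (1,0,1)_7 → 2
2 = (2)_7 → 4
4 = (4)_7 → 16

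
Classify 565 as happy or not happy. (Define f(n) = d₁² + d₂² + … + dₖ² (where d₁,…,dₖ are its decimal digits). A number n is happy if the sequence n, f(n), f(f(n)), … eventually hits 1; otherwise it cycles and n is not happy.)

565 → 5² + 6² + 5² = 86
86 → 8² + 6² = 100
100 → 1² + 0² + 0² = 1  — reached 1.

happy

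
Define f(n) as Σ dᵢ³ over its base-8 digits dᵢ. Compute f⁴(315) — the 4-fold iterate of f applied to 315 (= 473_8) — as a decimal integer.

315 = (4,7,3)_8 → 4³ + 7³ + 3³ = 64 + 343 + 27 = 434
434 = (6,6,2)_8 → 6³ + 6³ + 2³ = 216 + 216 + 8 = 440
440 = (6,7,0)_8 → 6³ + 7³ + 0³ = 216 + 343 + 0 = 559
559 = (1,0,5,7)_8 → 1³ + 0³ + 5³ + 7³ = 1 + 0 + 125 + 343 = 469

469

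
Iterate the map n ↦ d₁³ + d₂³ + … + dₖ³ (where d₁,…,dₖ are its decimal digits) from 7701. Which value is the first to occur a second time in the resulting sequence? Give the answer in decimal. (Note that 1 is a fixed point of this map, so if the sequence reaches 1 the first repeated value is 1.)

153

7701 → 7³ + 7³ + 0³ + 1³ = 687
687 → 6³ + 8³ + 7³ = 1071
1071 → 1³ + 0³ + 7³ + 1³ = 345
345 → 3³ + 4³ + 5³ = 216
216 → 2³ + 1³ + 6³ = 225
225 → 2³ + 2³ + 5³ = 141
141 → 1³ + 4³ + 1³ = 66
66 → 6³ + 6³ = 432
432 → 4³ + 3³ + 2³ = 99
99 → 9³ + 9³ = 1458
1458 → 1³ + 4³ + 5³ + 8³ = 702
702 → 7³ + 0³ + 2³ = 351
351 → 3³ + 5³ + 1³ = 153
153 → 1³ + 5³ + 3³ = 153  — 153 already appeared earlier.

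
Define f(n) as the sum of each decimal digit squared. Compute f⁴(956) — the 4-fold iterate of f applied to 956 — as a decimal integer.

956 → 9² + 5² + 6² = 81 + 25 + 36 = 142
142 → 1² + 4² + 2² = 1 + 16 + 4 = 21
21 → 2² + 1² = 4 + 1 = 5
5 → 5² = 25

25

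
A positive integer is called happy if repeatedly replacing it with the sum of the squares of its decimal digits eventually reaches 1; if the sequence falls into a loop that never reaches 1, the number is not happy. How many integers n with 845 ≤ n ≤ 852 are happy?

1

845: 845 → 105 → 26 → 40 → 16 → 37 → 58 → 89 → 145 → 42 → 20 → 4 → 16  — not happy
846: 846 → 116 → 38 → 73 → 58 → 89 → 145 → 42 → 20 → 4 → 16 → 37 → 58  — not happy
847: 847 → 129 → 86 → 100 → 1  — happy
848: 848 → 144 → 33 → 18 → 65 → 61 → 37 → 58 → 89 → 145 → 42 → 20 → 4 → 16 → 37  — not happy
849: 849 → 161 → 38 → 73 → 58 → 89 → 145 → 42 → 20 → 4 → 16 → 37 → 58  — not happy
850: 850 → 89 → 145 → 42 → 20 → 4 → 16 → 37 → 58 → 89  — not happy
851: 851 → 90 → 81 → 65 → 61 → 37 → 58 → 89 → 145 → 42 → 20 → 4 → 16 → 37  — not happy
852: 852 → 93 → 90 → 81 → 65 → 61 → 37 → 58 → 89 → 145 → 42 → 20 → 4 → 16 → 37  — not happy
happy: 847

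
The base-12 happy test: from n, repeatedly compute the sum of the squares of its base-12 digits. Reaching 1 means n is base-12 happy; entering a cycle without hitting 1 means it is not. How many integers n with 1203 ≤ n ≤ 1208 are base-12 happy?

1

1203: 1203 → 89 → 74 → 40 → 25 → 5 → 25  (repeats 25)
1204: 1204 → 96 → 64 → 41 → 34 → 104 → 128 → 164 → 66 → 61 → 26 → 8 → 64  (repeats 64)
1205: 1205 → 105 → 145 → 2 → 4 → 16 → 17 → 26 → 8 → 64 → 41 → 34 → 104 → 128 → 164 → 66 → 61 → 26  (repeats 26)
1206: 1206 → 116 → 145 → 2 → 4 → 16 → 17 → 26 → 8 → 64 → 41 → 34 → 104 → 128 → 164 → 66 → 61 → 26  (repeats 26)
1207: 1207 → 129 → 181 → 11 → 121 → 101 → 89 → 74 → 40 → 25 → 5 → 25  (repeats 25)
1208: 1208 → 144 → 1  (reaches 1)
base-12 happy: 1208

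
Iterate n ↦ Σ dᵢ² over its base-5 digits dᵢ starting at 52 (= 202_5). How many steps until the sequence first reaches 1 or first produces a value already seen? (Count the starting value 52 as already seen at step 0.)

52 = (2,0,2)_5 → 2² + 0² + 2² = 8
8 = (1,3)_5 → 1² + 3² = 10
10 = (2,0)_5 → 2² + 0² = 4
4 = (4)_5 → 4² = 16
16 = (3,1)_5 → 3² + 1² = 10  — 10 repeats.
That took 5 steps.

5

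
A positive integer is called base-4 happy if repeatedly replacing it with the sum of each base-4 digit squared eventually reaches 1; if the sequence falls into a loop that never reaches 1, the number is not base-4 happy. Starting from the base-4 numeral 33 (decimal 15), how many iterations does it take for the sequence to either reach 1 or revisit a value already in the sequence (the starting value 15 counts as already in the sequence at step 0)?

15 = (3,3)_4 → 3² + 3² = 18
18 = (1,0,2)_4 → 1² + 0² + 2² = 5
5 = (1,1)_4 → 1² + 1² = 2
2 = (2)_4 → 2² = 4
4 = (1,0)_4 → 1² + 0² = 1  — reached 1.
That took 5 steps.

5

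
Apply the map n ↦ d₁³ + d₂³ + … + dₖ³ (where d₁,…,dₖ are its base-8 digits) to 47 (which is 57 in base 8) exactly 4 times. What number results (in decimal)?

47 = (5,7)_8 → 5³ + 7³ = 468
468 = (7,2,4)_8 → 7³ + 2³ + 4³ = 415
415 = (6,3,7)_8 → 6³ + 3³ + 7³ = 586
586 = (1,1,1,2)_8 → 1³ + 1³ + 1³ + 2³ = 11

11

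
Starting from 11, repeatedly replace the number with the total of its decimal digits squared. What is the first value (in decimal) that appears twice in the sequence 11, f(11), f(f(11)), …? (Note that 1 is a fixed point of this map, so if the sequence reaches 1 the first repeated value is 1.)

4

11 → 2
2 → 4
4 → 16
16 → 37
37 → 58
58 → 89
89 → 145
145 → 42
42 → 20
20 → 4  — 4 already appeared earlier.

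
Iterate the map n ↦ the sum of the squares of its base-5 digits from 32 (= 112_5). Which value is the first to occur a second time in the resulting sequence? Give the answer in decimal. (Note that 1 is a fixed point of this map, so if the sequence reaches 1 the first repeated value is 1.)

4

32 = (1,1,2)_5 → 1² + 1² + 2² = 1 + 1 + 4 = 6
6 = (1,1)_5 → 1² + 1² = 1 + 1 = 2
2 = (2)_5 → 2² = 4
4 = (4)_5 → 4² = 16
16 = (3,1)_5 → 3² + 1² = 9 + 1 = 10
10 = (2,0)_5 → 2² + 0² = 4 + 0 = 4  — 4 already appeared earlier.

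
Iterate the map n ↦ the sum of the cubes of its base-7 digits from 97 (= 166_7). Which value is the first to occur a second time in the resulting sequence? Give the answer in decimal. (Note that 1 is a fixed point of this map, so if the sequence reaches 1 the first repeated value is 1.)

1

97 = (1,6,6)_7 → 1³ + 6³ + 6³ = 433
433 = (1,1,5,6)_7 → 1³ + 1³ + 5³ + 6³ = 343
343 = (1,0,0,0)_7 → 1³ + 0³ + 0³ + 0³ = 1  — reached the fixed point 1.
1 → 1, so 1 is the first repeated value.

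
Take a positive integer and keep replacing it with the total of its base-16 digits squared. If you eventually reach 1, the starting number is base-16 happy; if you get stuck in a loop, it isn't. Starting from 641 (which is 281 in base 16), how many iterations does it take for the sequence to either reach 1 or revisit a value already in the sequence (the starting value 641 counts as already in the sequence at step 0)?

641 = (2,8,1)_16 → 2² + 8² + 1² = 4 + 64 + 1 = 69
69 = (4,5)_16 → 4² + 5² = 16 + 25 = 41
41 = (2,9)_16 → 2² + 9² = 4 + 81 = 85
85 = (5,5)_16 → 5² + 5² = 25 + 25 = 50
50 = (3,2)_16 → 3² + 2² = 9 + 4 = 13
13 = (13)_16 → 13² = 169
169 = (10,9)_16 → 10² + 9² = 100 + 81 = 181
181 = (11,5)_16 → 11² + 5² = 121 + 25 = 146
146 = (9,2)_16 → 9² + 2² = 81 + 4 = 85  — 85 repeats.
That took 9 steps.

9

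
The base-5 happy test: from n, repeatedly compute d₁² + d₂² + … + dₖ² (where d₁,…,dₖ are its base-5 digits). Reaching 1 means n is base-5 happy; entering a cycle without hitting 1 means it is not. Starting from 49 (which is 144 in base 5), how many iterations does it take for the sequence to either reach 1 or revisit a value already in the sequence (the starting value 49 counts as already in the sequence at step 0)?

49 = (1,4,4)_5 → 1² + 4² + 4² = 1 + 16 + 16 = 33
33 = (1,1,3)_5 → 1² + 1² + 3² = 1 + 1 + 9 = 11
11 = (2,1)_5 → 2² + 1² = 4 + 1 = 5
5 = (1,0)_5 → 1² + 0² = 1 + 0 = 1  — reached 1.
That took 4 steps.

4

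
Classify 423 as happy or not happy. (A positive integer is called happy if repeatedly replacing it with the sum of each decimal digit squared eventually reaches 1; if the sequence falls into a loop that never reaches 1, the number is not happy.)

423 → 29
29 → 85
85 → 89
89 → 145
145 → 42
42 → 20
20 → 4
4 → 16
16 → 37
37 → 58
58 → 89  — 89 already seen; the sequence cycles without reaching 1.

not happy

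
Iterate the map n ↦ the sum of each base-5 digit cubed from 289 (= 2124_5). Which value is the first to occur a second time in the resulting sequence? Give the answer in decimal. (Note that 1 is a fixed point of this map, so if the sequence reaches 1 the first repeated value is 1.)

289 = (2,1,2,4)_5 → 2³ + 1³ + 2³ + 4³ = 81
81 = (3,1,1)_5 → 3³ + 1³ + 1³ = 29
29 = (1,0,4)_5 → 1³ + 0³ + 4³ = 65
65 = (2,3,0)_5 → 2³ + 3³ + 0³ = 35
35 = (1,2,0)_5 → 1³ + 2³ + 0³ = 9
9 = (1,4)_5 → 1³ + 4³ = 65  — 65 already appeared earlier.

65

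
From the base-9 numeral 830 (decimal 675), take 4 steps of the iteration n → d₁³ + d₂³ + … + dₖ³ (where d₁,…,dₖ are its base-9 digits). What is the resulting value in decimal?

675 = (8,3,0)_9 → 8³ + 3³ + 0³ = 512 + 27 + 0 = 539
539 = (6,5,8)_9 → 6³ + 5³ + 8³ = 216 + 125 + 512 = 853
853 = (1,1,4,7)_9 → 1³ + 1³ + 4³ + 7³ = 1 + 1 + 64 + 343 = 409
409 = (5,0,4)_9 → 5³ + 0³ + 4³ = 125 + 0 + 64 = 189

189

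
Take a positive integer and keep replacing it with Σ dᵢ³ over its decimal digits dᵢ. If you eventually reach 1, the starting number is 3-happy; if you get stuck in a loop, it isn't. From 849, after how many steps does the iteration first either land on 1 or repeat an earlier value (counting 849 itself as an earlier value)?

3

849 → 8³ + 4³ + 9³ = 512 + 64 + 729 = 1305
1305 → 1³ + 3³ + 0³ + 5³ = 1 + 27 + 0 + 125 = 153
153 → 1³ + 5³ + 3³ = 1 + 125 + 27 = 153  — 153 repeats.
That took 3 steps.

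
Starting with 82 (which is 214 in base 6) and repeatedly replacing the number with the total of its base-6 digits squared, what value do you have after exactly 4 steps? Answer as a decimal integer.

10

82 = (2,1,4)_6 → 2² + 1² + 4² = 4 + 1 + 16 = 21
21 = (3,3)_6 → 3² + 3² = 9 + 9 = 18
18 = (3,0)_6 → 3² + 0² = 9 + 0 = 9
9 = (1,3)_6 → 1² + 3² = 1 + 9 = 10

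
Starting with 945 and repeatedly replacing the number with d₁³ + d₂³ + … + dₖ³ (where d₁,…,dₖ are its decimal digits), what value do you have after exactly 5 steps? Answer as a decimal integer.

153

945 → 918
918 → 1242
1242 → 81
81 → 513
513 → 153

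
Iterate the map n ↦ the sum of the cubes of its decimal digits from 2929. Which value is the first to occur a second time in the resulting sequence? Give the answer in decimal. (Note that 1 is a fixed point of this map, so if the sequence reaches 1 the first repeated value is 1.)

370

2929 → 1474
1474 → 472
472 → 415
415 → 190
190 → 730
730 → 370
370 → 370  — 370 already appeared earlier.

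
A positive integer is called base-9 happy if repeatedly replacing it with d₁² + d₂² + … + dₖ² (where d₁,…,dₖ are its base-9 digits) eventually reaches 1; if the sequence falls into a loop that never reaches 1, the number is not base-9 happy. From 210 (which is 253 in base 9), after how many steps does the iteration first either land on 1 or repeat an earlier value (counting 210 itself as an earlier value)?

210 = (2,5,3)_9 → 2² + 5² + 3² = 38
38 = (4,2)_9 → 4² + 2² = 20
20 = (2,2)_9 → 2² + 2² = 8
8 = (8)_9 → 8² = 64
64 = (7,1)_9 → 7² + 1² = 50
50 = (5,5)_9 → 5² + 5² = 50  — 50 repeats.
That took 6 steps.

6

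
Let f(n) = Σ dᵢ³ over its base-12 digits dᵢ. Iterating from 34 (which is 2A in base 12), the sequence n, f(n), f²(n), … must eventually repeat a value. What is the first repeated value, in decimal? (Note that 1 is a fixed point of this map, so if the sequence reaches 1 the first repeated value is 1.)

1008

34 = (2,10)_12 → 1008
1008 = (7,0,0)_12 → 343
343 = (2,4,7)_12 → 415
415 = (2,10,7)_12 → 1351
1351 = (9,4,7)_12 → 1136
1136 = (7,10,8)_12 → 1855
1855 = (1,0,10,7)_12 → 1344
1344 = (9,4,0)_12 → 793
793 = (5,6,1)_12 → 342
342 = (2,4,6)_12 → 288
288 = (2,0,0)_12 → 8
8 = (8)_12 → 512
512 = (3,6,8)_12 → 755
755 = (5,2,11)_12 → 1464
1464 = (10,2,0)_12 → 1008  — 1008 already appeared earlier.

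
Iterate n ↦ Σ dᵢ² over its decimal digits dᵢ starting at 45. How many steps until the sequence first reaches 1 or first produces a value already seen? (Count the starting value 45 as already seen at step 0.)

45 → 4² + 5² = 16 + 25 = 41
41 → 4² + 1² = 16 + 1 = 17
17 → 1² + 7² = 1 + 49 = 50
50 → 5² + 0² = 25 + 0 = 25
25 → 2² + 5² = 4 + 25 = 29
29 → 2² + 9² = 4 + 81 = 85
85 → 8² + 5² = 64 + 25 = 89
89 → 8² + 9² = 64 + 81 = 145
145 → 1² + 4² + 5² = 1 + 16 + 25 = 42
42 → 4² + 2² = 16 + 4 = 20
20 → 2² + 0² = 4 + 0 = 4
4 → 4² = 16
16 → 1² + 6² = 1 + 36 = 37
37 → 3² + 7² = 9 + 49 = 58
58 → 5² + 8² = 25 + 64 = 89  — 89 repeats.
That took 15 steps.

15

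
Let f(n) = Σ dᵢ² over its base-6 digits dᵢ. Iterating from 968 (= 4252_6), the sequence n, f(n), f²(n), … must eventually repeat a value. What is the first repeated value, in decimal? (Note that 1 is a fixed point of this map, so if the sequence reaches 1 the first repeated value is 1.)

968 = (4,2,5,2)_6 → 4² + 2² + 5² + 2² = 49
49 = (1,2,1)_6 → 1² + 2² + 1² = 6
6 = (1,0)_6 → 1² + 0² = 1  — reached the fixed point 1.
1 → 1, so 1 is the first repeated value.

1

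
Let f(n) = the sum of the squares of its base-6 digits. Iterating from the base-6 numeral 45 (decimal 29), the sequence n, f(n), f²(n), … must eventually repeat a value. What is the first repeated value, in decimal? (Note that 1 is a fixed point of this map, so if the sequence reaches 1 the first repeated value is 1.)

29 = (4,5)_6 → 4² + 5² = 41
41 = (1,0,5)_6 → 1² + 0² + 5² = 26
26 = (4,2)_6 → 4² + 2² = 20
20 = (3,2)_6 → 3² + 2² = 13
13 = (2,1)_6 → 2² + 1² = 5
5 = (5)_6 → 5² = 25
25 = (4,1)_6 → 4² + 1² = 17
17 = (2,5)_6 → 2² + 5² = 29  — 29 already appeared earlier.

29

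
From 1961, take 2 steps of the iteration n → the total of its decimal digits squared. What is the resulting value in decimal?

1961 → 1² + 9² + 6² + 1² = 119
119 → 1² + 1² + 9² = 83

83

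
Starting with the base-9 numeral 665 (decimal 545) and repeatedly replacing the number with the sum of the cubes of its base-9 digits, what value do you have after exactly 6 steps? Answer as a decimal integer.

545 = (6,6,5)_9 → 6³ + 6³ + 5³ = 216 + 216 + 125 = 557
557 = (6,7,8)_9 → 6³ + 7³ + 8³ = 216 + 343 + 512 = 1071
1071 = (1,4,2,0)_9 → 1³ + 4³ + 2³ + 0³ = 1 + 64 + 8 + 0 = 73
73 = (8,1)_9 → 8³ + 1³ = 512 + 1 = 513
513 = (6,3,0)_9 → 6³ + 3³ + 0³ = 216 + 27 + 0 = 243
243 = (3,0,0)_9 → 3³ + 0³ + 0³ = 27 + 0 + 0 = 27

27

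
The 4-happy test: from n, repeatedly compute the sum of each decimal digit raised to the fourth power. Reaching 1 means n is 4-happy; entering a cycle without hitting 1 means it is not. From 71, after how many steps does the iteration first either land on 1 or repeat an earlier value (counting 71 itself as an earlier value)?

71 → 7⁴ + 1⁴ = 2402
2402 → 2⁴ + 4⁴ + 0⁴ + 2⁴ = 288
288 → 2⁴ + 8⁴ + 8⁴ = 8208
8208 → 8⁴ + 2⁴ + 0⁴ + 8⁴ = 8208  — 8208 repeats.
That took 4 steps.

4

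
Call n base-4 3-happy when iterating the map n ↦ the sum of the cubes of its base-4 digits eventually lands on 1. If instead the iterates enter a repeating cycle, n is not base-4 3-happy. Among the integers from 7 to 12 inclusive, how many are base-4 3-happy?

7: 7 → 28 → 28  — not base-4 3-happy
8: 8 → 8  — not base-4 3-happy
9: 9 → 9  — not base-4 3-happy
10: 10 → 16 → 1  — base-4 3-happy
11: 11 → 35 → 35  — not base-4 3-happy
12: 12 → 27 → 36 → 9 → 9  — not base-4 3-happy
base-4 3-happy: 10

1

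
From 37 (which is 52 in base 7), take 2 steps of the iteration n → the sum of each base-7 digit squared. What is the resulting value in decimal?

17

37 = (5,2)_7 → 29
29 = (4,1)_7 → 17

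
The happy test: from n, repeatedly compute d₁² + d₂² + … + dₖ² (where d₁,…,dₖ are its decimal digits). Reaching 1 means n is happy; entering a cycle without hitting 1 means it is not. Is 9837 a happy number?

happy

9837 → 9² + 8² + 3² + 7² = 81 + 64 + 9 + 49 = 203
203 → 2² + 0² + 3² = 4 + 0 + 9 = 13
13 → 1² + 3² = 1 + 9 = 10
10 → 1² + 0² = 1 + 0 = 1  — reached 1.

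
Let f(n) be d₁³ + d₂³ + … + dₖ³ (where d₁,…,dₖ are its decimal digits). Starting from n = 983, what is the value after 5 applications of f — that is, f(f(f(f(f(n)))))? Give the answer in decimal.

371

983 → 1268
1268 → 737
737 → 713
713 → 371
371 → 371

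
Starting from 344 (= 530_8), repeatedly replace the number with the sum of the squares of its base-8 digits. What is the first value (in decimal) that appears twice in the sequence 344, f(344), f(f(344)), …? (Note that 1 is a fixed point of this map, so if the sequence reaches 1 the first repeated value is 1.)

20

344 = (5,3,0)_8 → 5² + 3² + 0² = 34
34 = (4,2)_8 → 4² + 2² = 20
20 = (2,4)_8 → 2² + 4² = 20  — 20 already appeared earlier.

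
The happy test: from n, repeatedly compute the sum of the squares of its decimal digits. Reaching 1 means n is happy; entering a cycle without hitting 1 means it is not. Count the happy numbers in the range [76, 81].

1

76: 76 → 85 → 89 → 145 → 42 → 20 → 4 → 16 → 37 → 58 → 89  (repeats 89)
77: 77 → 98 → 145 → 42 → 20 → 4 → 16 → 37 → 58 → 89 → 145  (repeats 145)
78: 78 → 113 → 11 → 2 → 4 → 16 → 37 → 58 → 89 → 145 → 42 → 20 → 4  (repeats 4)
79: 79 → 130 → 10 → 1  (reaches 1)
80: 80 → 64 → 52 → 29 → 85 → 89 → 145 → 42 → 20 → 4 → 16 → 37 → 58 → 89  (repeats 89)
81: 81 → 65 → 61 → 37 → 58 → 89 → 145 → 42 → 20 → 4 → 16 → 37  (repeats 37)
happy: 79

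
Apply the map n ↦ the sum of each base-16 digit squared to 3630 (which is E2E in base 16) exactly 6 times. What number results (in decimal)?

3630 = (14,2,14)_16 → 14² + 2² + 14² = 196 + 4 + 196 = 396
396 = (1,8,12)_16 → 1² + 8² + 12² = 1 + 64 + 144 = 209
209 = (13,1)_16 → 13² + 1² = 169 + 1 = 170
170 = (10,10)_16 → 10² + 10² = 100 + 100 = 200
200 = (12,8)_16 → 12² + 8² = 144 + 64 = 208
208 = (13,0)_16 → 13² + 0² = 169 + 0 = 169

169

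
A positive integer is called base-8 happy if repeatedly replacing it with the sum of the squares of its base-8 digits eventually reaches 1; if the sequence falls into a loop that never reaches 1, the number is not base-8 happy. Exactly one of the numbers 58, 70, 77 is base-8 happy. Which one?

77

58: 58 → 53 → 61 → 74 → 6 → 36 → 32 → 16 → 4 → 16  — repeats 16 (not base-8 happy)
70: 70 → 37 → 41 → 26 → 13 → 26  — repeats 26 (not base-8 happy)
77: 77 → 27 → 18 → 8 → 1  — reaches 1 (base-8 happy)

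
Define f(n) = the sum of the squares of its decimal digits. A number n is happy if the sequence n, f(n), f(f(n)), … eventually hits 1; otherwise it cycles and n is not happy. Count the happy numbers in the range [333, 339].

1

333: 333 → 27 → 53 → 34 → 25 → 29 → 85 → 89 → 145 → 42 → 20 → 4 → 16 → 37 → 58 → 89  — not happy
334: 334 → 34 → 25 → 29 → 85 → 89 → 145 → 42 → 20 → 4 → 16 → 37 → 58 → 89  — not happy
335: 335 → 43 → 25 → 29 → 85 → 89 → 145 → 42 → 20 → 4 → 16 → 37 → 58 → 89  — not happy
336: 336 → 54 → 41 → 17 → 50 → 25 → 29 → 85 → 89 → 145 → 42 → 20 → 4 → 16 → 37 → 58 → 89  — not happy
337: 337 → 67 → 85 → 89 → 145 → 42 → 20 → 4 → 16 → 37 → 58 → 89  — not happy
338: 338 → 82 → 68 → 100 → 1  — happy
339: 339 → 99 → 162 → 41 → 17 → 50 → 25 → 29 → 85 → 89 → 145 → 42 → 20 → 4 → 16 → 37 → 58 → 89  — not happy
happy: 338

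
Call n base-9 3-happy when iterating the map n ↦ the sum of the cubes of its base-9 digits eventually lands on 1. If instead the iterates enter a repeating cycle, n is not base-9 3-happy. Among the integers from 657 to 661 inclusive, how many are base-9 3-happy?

657: 657 → 513 → 243 → 27 → 27  — not base-9 3-happy
658: 658 → 514 → 244 → 28 → 28  — not base-9 3-happy
659: 659 → 521 → 755 → 521  — not base-9 3-happy
660: 660 → 540 → 432 → 152 → 856 → 128 → 134 → 638 → 1198 → 470 → 476 → 980 → 540  — not base-9 3-happy
661: 661 → 577 → 345 → 99 → 9 → 1  — base-9 3-happy
base-9 3-happy: 661

1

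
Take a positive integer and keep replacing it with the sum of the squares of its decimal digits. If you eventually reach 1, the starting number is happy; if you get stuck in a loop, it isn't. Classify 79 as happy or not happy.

79 → 7² + 9² = 130
130 → 1² + 3² + 0² = 10
10 → 1² + 0² = 1  — reached 1.

happy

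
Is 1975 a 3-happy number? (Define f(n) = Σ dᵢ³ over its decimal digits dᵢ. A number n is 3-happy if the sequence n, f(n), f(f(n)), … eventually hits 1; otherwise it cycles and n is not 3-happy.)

1975 → 1198
1198 → 1243
1243 → 100
100 → 1  — reached 1.

3-happy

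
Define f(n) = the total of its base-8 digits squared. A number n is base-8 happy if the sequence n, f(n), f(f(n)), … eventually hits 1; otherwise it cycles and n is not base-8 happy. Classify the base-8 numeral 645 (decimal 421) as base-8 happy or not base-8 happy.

base-8 happy

421 = (6,4,5)_8 → 77
77 = (1,1,5)_8 → 27
27 = (3,3)_8 → 18
18 = (2,2)_8 → 8
8 = (1,0)_8 → 1  — reached 1.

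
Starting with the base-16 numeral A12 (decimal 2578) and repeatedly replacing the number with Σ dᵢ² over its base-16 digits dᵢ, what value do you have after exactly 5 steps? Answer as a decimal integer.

65

2578 = (10,1,2)_16 → 10² + 1² + 2² = 100 + 1 + 4 = 105
105 = (6,9)_16 → 6² + 9² = 36 + 81 = 117
117 = (7,5)_16 → 7² + 5² = 49 + 25 = 74
74 = (4,10)_16 → 4² + 10² = 16 + 100 = 116
116 = (7,4)_16 → 7² + 4² = 49 + 16 = 65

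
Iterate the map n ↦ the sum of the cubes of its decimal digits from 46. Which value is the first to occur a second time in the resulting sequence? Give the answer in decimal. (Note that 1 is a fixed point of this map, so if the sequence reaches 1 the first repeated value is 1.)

133

46 → 4³ + 6³ = 280
280 → 2³ + 8³ + 0³ = 520
520 → 5³ + 2³ + 0³ = 133
133 → 1³ + 3³ + 3³ = 55
55 → 5³ + 5³ = 250
250 → 2³ + 5³ + 0³ = 133  — 133 already appeared earlier.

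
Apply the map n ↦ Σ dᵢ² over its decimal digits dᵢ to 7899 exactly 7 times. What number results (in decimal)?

16

7899 → 7² + 8² + 9² + 9² = 49 + 64 + 81 + 81 = 275
275 → 2² + 7² + 5² = 4 + 49 + 25 = 78
78 → 7² + 8² = 49 + 64 = 113
113 → 1² + 1² + 3² = 1 + 1 + 9 = 11
11 → 1² + 1² = 1 + 1 = 2
2 → 2² = 4
4 → 4² = 16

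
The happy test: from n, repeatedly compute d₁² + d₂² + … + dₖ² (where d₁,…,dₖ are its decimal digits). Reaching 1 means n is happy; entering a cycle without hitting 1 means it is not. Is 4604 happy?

4604 → 4² + 6² + 0² + 4² = 16 + 36 + 0 + 16 = 68
68 → 6² + 8² = 36 + 64 = 100
100 → 1² + 0² + 0² = 1 + 0 + 0 = 1  — reached 1.

happy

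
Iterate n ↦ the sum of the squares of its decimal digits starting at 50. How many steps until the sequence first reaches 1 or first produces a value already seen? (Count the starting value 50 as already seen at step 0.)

50 → 5² + 0² = 25 + 0 = 25
25 → 2² + 5² = 4 + 25 = 29
29 → 2² + 9² = 4 + 81 = 85
85 → 8² + 5² = 64 + 25 = 89
89 → 8² + 9² = 64 + 81 = 145
145 → 1² + 4² + 5² = 1 + 16 + 25 = 42
42 → 4² + 2² = 16 + 4 = 20
20 → 2² + 0² = 4 + 0 = 4
4 → 4² = 16
16 → 1² + 6² = 1 + 36 = 37
37 → 3² + 7² = 9 + 49 = 58
58 → 5² + 8² = 25 + 64 = 89  — 89 repeats.
That took 12 steps.

12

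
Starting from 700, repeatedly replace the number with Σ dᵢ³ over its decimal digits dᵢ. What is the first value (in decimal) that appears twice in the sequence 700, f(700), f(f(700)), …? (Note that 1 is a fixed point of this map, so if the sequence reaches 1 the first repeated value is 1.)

370

700 → 343
343 → 118
118 → 514
514 → 190
190 → 730
730 → 370
370 → 370  — 370 already appeared earlier.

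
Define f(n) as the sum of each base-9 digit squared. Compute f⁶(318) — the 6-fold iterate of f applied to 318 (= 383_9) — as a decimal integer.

50

318 = (3,8,3)_9 → 82
82 = (1,0,1)_9 → 2
2 = (2)_9 → 4
4 = (4)_9 → 16
16 = (1,7)_9 → 50
50 = (5,5)_9 → 50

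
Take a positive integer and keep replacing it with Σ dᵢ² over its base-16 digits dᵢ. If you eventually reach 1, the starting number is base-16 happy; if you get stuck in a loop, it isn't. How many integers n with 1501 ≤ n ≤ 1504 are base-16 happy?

2

1501: 1501 → 363 → 158 → 277 → 27 → 122 → 149 → 106 → 136 → 128 → 64 → 16 → 1  — base-16 happy
1502: 1502 → 390 → 101 → 61 → 178 → 125 → 218 → 269 → 170 → 200 → 208 → 169 → 181 → 146 → 85 → 50 → 13 → 169  — not base-16 happy
1503: 1503 → 419 → 110 → 232 → 260 → 17 → 2 → 4 → 16 → 1  — base-16 happy
1504: 1504 → 221 → 338 → 30 → 197 → 169 → 181 → 146 → 85 → 50 → 13 → 169  — not base-16 happy
base-16 happy: 1501, 1503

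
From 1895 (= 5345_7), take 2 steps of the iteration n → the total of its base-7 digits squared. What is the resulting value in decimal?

35

1895 = (5,3,4,5)_7 → 5² + 3² + 4² + 5² = 25 + 9 + 16 + 25 = 75
75 = (1,3,5)_7 → 1² + 3² + 5² = 1 + 9 + 25 = 35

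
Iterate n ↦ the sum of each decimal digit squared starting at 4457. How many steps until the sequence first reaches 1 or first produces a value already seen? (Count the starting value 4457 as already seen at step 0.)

4457 → 4² + 4² + 5² + 7² = 16 + 16 + 25 + 49 = 106
106 → 1² + 0² + 6² = 1 + 0 + 36 = 37
37 → 3² + 7² = 9 + 49 = 58
58 → 5² + 8² = 25 + 64 = 89
89 → 8² + 9² = 64 + 81 = 145
145 → 1² + 4² + 5² = 1 + 16 + 25 = 42
42 → 4² + 2² = 16 + 4 = 20
20 → 2² + 0² = 4 + 0 = 4
4 → 4² = 16
16 → 1² + 6² = 1 + 36 = 37  — 37 repeats.
That took 10 steps.

10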